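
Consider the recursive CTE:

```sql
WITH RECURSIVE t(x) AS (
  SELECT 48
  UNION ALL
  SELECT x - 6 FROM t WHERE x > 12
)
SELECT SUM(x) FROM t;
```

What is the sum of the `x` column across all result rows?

Base: x=48.
Iteration 1: 48 > 12 holds -> x = 48 - 6 = 42.
Iteration 2: 42 > 12 holds -> x = 42 - 6 = 36.
Iteration 3: 36 > 12 holds -> x = 36 - 6 = 30.
Iteration 4: 30 > 12 holds -> x = 30 - 6 = 24.
Iteration 5: 24 > 12 holds -> x = 24 - 6 = 18.
Iteration 6: 18 > 12 holds -> x = 18 - 6 = 12.
Iteration 7: 12 > 12 fails; recursion stops.
SUM(x) = 48 + 42 + 36 + 30 + 24 + 18 + 12 = 210.

210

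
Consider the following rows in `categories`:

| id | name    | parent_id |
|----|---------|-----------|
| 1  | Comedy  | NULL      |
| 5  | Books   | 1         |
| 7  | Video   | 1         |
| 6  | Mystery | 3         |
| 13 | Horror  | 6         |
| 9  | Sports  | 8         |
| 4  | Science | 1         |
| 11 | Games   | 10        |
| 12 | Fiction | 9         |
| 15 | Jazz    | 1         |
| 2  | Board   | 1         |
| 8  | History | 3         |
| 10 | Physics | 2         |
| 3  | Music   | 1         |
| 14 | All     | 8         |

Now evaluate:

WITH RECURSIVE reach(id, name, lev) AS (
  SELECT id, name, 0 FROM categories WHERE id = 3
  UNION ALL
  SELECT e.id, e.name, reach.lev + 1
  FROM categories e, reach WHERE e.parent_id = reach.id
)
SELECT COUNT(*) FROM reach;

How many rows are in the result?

Base: id=3 (Music) at lev 0.
Iteration 1: rows with parent_id in {3} -> Mystery (id 6, lev 1), History (id 8, lev 1).
Iteration 2: rows with parent_id in {6,8} -> Sports (id 9, lev 2), Horror (id 13, lev 2), All (id 14, lev 2).
Iteration 3: rows with parent_id in {9,13,14} -> Fiction (id 12, lev 3).
Iteration 4: no rows with parent_id in {12}; recursion stops.
Total rows emitted: 7.

7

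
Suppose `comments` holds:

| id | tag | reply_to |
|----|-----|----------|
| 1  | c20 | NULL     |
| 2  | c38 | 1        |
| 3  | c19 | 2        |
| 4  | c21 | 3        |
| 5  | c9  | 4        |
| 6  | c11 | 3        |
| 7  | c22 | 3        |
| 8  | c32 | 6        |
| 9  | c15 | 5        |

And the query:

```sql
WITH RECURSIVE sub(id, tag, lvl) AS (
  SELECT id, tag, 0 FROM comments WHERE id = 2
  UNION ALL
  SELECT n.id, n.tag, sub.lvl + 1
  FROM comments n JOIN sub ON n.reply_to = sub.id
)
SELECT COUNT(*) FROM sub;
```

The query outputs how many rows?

8

Base: id=2 (c38) at lvl 0.
Iteration 1: rows with reply_to in {2} -> c19 (id 3, lvl 1).
Iteration 2: rows with reply_to in {3} -> c21 (id 4, lvl 2), c11 (id 6, lvl 2), c22 (id 7, lvl 2).
Iteration 3: rows with reply_to in {4,6,7} -> c9 (id 5, lvl 3), c32 (id 8, lvl 3).
Iteration 4: rows with reply_to in {5,8} -> c15 (id 9, lvl 4).
Iteration 5: no rows with reply_to in {9}; recursion stops.
Total rows emitted: 8.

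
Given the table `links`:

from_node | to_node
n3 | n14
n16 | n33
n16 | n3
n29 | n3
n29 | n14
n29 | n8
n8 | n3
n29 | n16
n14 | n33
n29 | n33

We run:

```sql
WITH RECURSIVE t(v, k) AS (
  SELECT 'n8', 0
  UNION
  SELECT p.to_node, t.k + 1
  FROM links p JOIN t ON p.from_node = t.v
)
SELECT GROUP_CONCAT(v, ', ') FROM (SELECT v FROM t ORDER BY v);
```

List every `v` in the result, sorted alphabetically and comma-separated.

Base: (n8, k=0).
Iteration 1: edges from {n8} -> (n3, k=1).
Iteration 2: edges from {n3} -> (n14, k=2).
Iteration 3: edges from {n14} -> (n33, k=3).
Iteration 4: no outgoing edges from {n33}; recursion stops.

n14, n3, n33, n8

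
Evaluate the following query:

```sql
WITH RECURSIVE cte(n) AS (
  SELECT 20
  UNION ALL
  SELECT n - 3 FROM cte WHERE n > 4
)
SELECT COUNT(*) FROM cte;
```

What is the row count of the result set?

Base: n=20.
Iteration 1: 20 > 4 holds -> n = 20 - 3 = 17.
Iteration 2: 17 > 4 holds -> n = 17 - 3 = 14.
Iteration 3: 14 > 4 holds -> n = 14 - 3 = 11.
Iteration 4: 11 > 4 holds -> n = 11 - 3 = 8.
Iteration 5: 8 > 4 holds -> n = 8 - 3 = 5.
Iteration 6: 5 > 4 holds -> n = 5 - 3 = 2.
Iteration 7: 2 > 4 fails; recursion stops.
Total rows emitted: 7.

7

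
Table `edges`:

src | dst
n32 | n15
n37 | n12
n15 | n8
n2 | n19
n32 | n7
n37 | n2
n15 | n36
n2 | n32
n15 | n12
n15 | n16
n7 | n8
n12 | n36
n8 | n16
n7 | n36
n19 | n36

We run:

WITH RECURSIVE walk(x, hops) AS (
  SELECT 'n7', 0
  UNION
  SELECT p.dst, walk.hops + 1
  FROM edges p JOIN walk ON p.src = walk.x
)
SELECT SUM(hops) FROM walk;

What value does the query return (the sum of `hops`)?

Base: (n7, hops=0).
Iteration 1: edges from {n7} -> (n36, hops=1), (n8, hops=1).
Iteration 2: edges from {n36,n8} -> (n16, hops=2).
Iteration 3: no outgoing edges from {n16}; recursion stops.
SUM(hops) = 0 + 1 + 1 + 2 = 4.

4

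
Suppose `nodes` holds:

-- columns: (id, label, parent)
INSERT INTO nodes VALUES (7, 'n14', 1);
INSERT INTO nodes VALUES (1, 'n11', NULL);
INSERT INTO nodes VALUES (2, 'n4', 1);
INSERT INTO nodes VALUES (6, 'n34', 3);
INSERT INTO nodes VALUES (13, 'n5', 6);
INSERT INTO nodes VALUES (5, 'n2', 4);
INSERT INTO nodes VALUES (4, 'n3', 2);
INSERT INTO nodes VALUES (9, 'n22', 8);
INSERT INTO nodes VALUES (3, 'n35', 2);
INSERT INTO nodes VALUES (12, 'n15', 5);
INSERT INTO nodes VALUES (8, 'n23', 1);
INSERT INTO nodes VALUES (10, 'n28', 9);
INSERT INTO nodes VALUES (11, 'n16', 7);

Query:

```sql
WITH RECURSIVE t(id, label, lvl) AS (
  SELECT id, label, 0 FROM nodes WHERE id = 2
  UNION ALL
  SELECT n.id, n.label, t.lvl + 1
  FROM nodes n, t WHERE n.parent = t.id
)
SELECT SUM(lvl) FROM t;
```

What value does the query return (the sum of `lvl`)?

12

Base: id=2 (n4) at lvl 0.
Iteration 1: rows with parent in {2} -> n35 (id 3, lvl 1), n3 (id 4, lvl 1).
Iteration 2: rows with parent in {3,4} -> n2 (id 5, lvl 2), n34 (id 6, lvl 2).
Iteration 3: rows with parent in {5,6} -> n15 (id 12, lvl 3), n5 (id 13, lvl 3).
Iteration 4: no rows with parent in {12,13}; recursion stops.
SUM(lvl) = 0 + 1 + 1 + 2 + 2 + 3 + 3 = 12.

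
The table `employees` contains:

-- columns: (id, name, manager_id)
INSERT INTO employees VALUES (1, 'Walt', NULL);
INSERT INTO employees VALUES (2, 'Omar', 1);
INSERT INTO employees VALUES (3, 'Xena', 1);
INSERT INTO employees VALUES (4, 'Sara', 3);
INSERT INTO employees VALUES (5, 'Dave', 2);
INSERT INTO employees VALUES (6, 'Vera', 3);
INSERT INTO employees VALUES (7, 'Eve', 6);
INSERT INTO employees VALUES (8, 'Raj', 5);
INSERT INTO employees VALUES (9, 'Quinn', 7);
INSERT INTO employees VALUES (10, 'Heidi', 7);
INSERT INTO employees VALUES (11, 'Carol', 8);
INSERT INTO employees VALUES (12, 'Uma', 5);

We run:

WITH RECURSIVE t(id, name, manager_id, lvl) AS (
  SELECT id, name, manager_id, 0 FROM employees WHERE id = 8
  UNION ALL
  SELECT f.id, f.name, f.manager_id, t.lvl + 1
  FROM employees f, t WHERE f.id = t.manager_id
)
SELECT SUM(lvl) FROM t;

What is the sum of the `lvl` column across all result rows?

6

Base: id=8 (Raj), manager_id=5, lvl 0.
Iteration 1: join on id=5 -> Dave (id 5, manager_id=2, lvl 1).
Iteration 2: join on id=2 -> Omar (id 2, manager_id=1, lvl 2).
Iteration 3: join on id=1 -> Walt (id 1, manager_id=NULL, lvl 3).
Iteration 4: manager_id is NULL; no match; recursion stops.
SUM(lvl) = 0 + 1 + 2 + 3 = 6.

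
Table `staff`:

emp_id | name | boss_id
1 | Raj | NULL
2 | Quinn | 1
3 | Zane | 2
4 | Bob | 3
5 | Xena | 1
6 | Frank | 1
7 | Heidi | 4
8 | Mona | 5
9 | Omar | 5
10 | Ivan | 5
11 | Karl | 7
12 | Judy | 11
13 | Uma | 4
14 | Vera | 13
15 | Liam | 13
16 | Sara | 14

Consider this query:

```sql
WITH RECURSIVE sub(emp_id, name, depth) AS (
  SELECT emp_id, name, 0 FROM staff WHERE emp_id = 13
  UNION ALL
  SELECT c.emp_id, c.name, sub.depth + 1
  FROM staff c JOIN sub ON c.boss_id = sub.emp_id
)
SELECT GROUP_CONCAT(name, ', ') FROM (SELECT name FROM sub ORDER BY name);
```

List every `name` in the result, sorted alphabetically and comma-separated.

Liam, Sara, Uma, Vera

Base: emp_id=13 (Uma) at depth 0.
Iteration 1: rows with boss_id in {13} -> Vera (id 14, depth 1), Liam (id 15, depth 1).
Iteration 2: rows with boss_id in {14,15} -> Sara (id 16, depth 2).
Iteration 3: no rows with boss_id in {16}; recursion stops.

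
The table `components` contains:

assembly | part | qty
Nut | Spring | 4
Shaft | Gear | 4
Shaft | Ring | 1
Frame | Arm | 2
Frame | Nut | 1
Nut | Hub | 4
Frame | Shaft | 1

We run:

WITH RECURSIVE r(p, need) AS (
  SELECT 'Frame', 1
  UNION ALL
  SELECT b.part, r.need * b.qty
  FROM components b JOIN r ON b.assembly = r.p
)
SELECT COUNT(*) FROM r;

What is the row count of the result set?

Base: (Frame, need=1).
Iteration 1: components of {Frame} -> Arm = 1*2 = 2, Nut = 1*1 = 1, Shaft = 1*1 = 1.
Iteration 2: components of {Arm,Nut,Shaft} -> Gear = 1*4 = 4, Hub = 1*4 = 4, Ring = 1*1 = 1, Spring = 1*4 = 4.
Iteration 3: no further components; recursion stops.
Total rows emitted: 8.

8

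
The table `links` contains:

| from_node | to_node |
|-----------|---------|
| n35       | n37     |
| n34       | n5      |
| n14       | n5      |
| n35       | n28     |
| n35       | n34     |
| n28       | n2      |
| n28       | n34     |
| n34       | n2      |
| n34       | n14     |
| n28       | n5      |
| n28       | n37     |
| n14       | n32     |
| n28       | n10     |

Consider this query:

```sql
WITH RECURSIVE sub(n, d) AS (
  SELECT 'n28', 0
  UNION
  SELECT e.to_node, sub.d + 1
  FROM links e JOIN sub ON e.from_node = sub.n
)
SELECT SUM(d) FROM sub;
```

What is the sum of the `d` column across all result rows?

17

Base: (n28, d=0).
Iteration 1: edges from {n28} -> (n10, d=1), (n2, d=1), (n34, d=1), (n37, d=1), (n5, d=1).
Iteration 2: edges from {n10,n2,n34,n37,n5} -> (n14, d=2), (n2, d=2), (n5, d=2).
Iteration 3: edges from {n14,n2,n5} -> (n32, d=3), (n5, d=3).
Iteration 4: no outgoing edges from {n32,n5}; recursion stops.
SUM(d) = 0 + 1 + 1 + 1 + 1 + 1 + 2 + 2 + 2 + 3 + 3 = 17.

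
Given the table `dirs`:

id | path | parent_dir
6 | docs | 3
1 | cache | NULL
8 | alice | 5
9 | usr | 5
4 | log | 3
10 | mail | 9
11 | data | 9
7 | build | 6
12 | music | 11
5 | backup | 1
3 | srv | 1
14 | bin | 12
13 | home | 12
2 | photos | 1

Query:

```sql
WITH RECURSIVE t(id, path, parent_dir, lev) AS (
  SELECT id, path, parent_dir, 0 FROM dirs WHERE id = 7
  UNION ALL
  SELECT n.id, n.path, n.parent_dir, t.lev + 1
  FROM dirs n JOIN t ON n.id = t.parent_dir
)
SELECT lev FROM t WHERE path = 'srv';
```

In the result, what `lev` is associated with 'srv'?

2

Base: id=7 (build), parent_dir=6, lev 0.
Iteration 1: join on id=6 -> docs (id 6, parent_dir=3, lev 1).
Iteration 2: join on id=3 -> srv (id 3, parent_dir=1, lev 2).
Iteration 3: join on id=1 -> cache (id 1, parent_dir=NULL, lev 3).
Iteration 4: parent_dir is NULL; no match; recursion stops.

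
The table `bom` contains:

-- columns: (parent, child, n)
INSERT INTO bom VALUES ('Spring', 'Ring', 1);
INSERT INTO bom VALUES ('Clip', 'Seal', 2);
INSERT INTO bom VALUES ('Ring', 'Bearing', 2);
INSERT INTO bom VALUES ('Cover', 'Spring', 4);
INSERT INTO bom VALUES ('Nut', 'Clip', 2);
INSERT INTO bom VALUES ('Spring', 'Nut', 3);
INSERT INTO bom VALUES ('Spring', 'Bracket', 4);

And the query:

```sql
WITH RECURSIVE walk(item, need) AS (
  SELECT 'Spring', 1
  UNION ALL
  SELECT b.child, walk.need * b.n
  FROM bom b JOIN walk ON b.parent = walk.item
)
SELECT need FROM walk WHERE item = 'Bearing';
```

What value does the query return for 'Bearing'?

2

Base: (Spring, need=1).
Iteration 1: components of {Spring} -> Bracket = 1*4 = 4, Nut = 1*3 = 3, Ring = 1*1 = 1.
Iteration 2: components of {Bracket,Nut,Ring} -> Bearing = 1*2 = 2, Clip = 3*2 = 6.
Iteration 3: components of {Bearing,Clip} -> Seal = 6*2 = 12.
Iteration 4: no further components; recursion stops.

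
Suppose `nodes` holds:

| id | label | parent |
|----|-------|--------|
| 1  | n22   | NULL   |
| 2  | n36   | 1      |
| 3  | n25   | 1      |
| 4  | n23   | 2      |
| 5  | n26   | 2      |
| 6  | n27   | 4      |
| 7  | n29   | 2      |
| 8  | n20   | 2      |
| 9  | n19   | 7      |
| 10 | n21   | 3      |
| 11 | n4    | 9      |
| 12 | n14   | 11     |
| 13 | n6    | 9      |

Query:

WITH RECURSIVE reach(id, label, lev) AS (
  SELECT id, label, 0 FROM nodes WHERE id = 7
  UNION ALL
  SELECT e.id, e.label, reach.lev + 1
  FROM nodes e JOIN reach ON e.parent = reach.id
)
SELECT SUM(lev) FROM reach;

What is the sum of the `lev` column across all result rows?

8

Base: id=7 (n29) at lev 0.
Iteration 1: rows with parent in {7} -> n19 (id 9, lev 1).
Iteration 2: rows with parent in {9} -> n4 (id 11, lev 2), n6 (id 13, lev 2).
Iteration 3: rows with parent in {11,13} -> n14 (id 12, lev 3).
Iteration 4: no rows with parent in {12}; recursion stops.
SUM(lev) = 0 + 1 + 2 + 2 + 3 = 8.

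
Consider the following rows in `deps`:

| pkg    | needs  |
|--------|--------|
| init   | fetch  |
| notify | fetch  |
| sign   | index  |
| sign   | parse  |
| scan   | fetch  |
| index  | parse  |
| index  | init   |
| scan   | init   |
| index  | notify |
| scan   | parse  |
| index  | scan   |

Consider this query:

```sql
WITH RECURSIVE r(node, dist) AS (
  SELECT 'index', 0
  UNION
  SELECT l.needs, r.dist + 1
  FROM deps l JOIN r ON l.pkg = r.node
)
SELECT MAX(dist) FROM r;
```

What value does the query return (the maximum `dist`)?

3

Base: (index, dist=0).
Iteration 1: edges from {index} -> (init, dist=1), (notify, dist=1), (parse, dist=1), (scan, dist=1).
Iteration 2: edges from {init,notify,parse,scan} -> (fetch, dist=2), (init, dist=2), (parse, dist=2). [UNION drops 2 duplicate row(s)]
Iteration 3: edges from {fetch,init,parse} -> (fetch, dist=3).
Iteration 4: no outgoing edges from {fetch}; recursion stops.
dist values: 0, 1, 1, 1, 1, 2, 2, 2, 3; the maximum is 3.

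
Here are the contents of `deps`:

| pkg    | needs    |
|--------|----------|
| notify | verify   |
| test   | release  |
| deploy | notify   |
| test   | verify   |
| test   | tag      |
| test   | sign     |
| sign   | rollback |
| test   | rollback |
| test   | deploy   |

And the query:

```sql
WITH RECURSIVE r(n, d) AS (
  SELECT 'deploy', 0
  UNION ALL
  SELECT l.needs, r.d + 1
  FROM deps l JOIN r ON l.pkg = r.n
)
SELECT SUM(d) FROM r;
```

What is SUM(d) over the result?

3

Base: (deploy, d=0).
Iteration 1: edges from {deploy} -> (notify, d=1).
Iteration 2: edges from {notify} -> (verify, d=2).
Iteration 3: no outgoing edges from {verify}; recursion stops.
SUM(d) = 0 + 1 + 2 = 3.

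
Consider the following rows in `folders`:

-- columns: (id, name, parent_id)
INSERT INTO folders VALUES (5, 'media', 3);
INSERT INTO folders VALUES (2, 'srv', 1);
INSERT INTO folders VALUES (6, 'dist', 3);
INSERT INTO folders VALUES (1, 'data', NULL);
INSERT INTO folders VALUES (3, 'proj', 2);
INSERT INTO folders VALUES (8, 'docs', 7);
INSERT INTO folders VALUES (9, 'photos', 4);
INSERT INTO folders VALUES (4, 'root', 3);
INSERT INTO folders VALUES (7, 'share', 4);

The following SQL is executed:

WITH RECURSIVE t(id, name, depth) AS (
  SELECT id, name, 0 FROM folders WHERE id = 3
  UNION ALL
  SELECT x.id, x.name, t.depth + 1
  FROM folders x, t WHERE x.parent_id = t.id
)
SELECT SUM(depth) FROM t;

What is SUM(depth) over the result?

10

Base: id=3 (proj) at depth 0.
Iteration 1: rows with parent_id in {3} -> root (id 4, depth 1), media (id 5, depth 1), dist (id 6, depth 1).
Iteration 2: rows with parent_id in {4,5,6} -> share (id 7, depth 2), photos (id 9, depth 2).
Iteration 3: rows with parent_id in {7,9} -> docs (id 8, depth 3).
Iteration 4: no rows with parent_id in {8}; recursion stops.
SUM(depth) = 0 + 1 + 1 + 1 + 2 + 2 + 3 = 10.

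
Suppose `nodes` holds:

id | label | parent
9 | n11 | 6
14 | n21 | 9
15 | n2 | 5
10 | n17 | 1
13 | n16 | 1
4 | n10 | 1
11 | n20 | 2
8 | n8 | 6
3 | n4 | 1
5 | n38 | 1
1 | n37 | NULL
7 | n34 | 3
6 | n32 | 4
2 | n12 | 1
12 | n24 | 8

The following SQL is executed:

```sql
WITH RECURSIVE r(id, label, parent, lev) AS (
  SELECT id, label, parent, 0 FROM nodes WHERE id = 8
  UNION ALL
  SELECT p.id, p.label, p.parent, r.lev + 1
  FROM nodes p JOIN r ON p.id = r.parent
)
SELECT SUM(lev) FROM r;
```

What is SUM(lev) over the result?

Base: id=8 (n8), parent=6, lev 0.
Iteration 1: join on id=6 -> n32 (id 6, parent=4, lev 1).
Iteration 2: join on id=4 -> n10 (id 4, parent=1, lev 2).
Iteration 3: join on id=1 -> n37 (id 1, parent=NULL, lev 3).
Iteration 4: parent is NULL; no match; recursion stops.
SUM(lev) = 0 + 1 + 2 + 3 = 6.

6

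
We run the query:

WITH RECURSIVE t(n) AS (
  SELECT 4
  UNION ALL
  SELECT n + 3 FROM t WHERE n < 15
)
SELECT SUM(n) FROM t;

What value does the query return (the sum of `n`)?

Base: n=4.
Iteration 1: 4 < 15 holds -> n = 4 + 3 = 7.
Iteration 2: 7 < 15 holds -> n = 7 + 3 = 10.
Iteration 3: 10 < 15 holds -> n = 10 + 3 = 13.
Iteration 4: 13 < 15 holds -> n = 13 + 3 = 16.
Iteration 5: 16 < 15 fails; recursion stops.
SUM(n) = 4 + 7 + 10 + 13 + 16 = 50.

50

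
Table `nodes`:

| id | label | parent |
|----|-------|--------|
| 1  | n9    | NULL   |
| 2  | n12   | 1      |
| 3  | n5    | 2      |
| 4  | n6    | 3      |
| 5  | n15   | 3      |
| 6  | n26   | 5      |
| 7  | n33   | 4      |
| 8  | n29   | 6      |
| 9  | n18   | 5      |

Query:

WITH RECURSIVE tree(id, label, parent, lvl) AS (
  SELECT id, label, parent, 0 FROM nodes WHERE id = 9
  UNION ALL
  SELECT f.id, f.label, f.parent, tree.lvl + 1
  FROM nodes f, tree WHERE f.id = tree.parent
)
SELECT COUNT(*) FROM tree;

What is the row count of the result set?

5

Base: id=9 (n18), parent=5, lvl 0.
Iteration 1: join on id=5 -> n15 (id 5, parent=3, lvl 1).
Iteration 2: join on id=3 -> n5 (id 3, parent=2, lvl 2).
Iteration 3: join on id=2 -> n12 (id 2, parent=1, lvl 3).
Iteration 4: join on id=1 -> n9 (id 1, parent=NULL, lvl 4).
Iteration 5: parent is NULL; no match; recursion stops.
Total rows emitted: 5.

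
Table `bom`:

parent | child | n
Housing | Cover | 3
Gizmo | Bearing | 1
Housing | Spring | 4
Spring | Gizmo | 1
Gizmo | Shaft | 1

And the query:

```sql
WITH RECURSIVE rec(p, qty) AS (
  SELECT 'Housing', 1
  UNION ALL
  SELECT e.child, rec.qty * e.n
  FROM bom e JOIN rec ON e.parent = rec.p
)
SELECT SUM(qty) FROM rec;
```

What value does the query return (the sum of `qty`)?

20

Base: (Housing, qty=1).
Iteration 1: components of {Housing} -> Cover = 1*3 = 3, Spring = 1*4 = 4.
Iteration 2: components of {Cover,Spring} -> Gizmo = 4*1 = 4.
Iteration 3: components of {Gizmo} -> Bearing = 4*1 = 4, Shaft = 4*1 = 4.
Iteration 4: no further components; recursion stops.
SUM(qty) = 1 + 4 + 3 + 4 + 4 + 4 = 20.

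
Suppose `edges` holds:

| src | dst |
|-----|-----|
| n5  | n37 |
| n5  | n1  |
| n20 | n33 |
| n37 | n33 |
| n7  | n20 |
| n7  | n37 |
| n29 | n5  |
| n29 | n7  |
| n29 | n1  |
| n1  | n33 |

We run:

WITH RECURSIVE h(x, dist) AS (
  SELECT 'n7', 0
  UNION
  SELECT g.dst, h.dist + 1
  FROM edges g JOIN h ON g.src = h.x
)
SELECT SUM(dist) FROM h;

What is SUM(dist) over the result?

Base: (n7, dist=0).
Iteration 1: edges from {n7} -> (n20, dist=1), (n37, dist=1).
Iteration 2: edges from {n20,n37} -> (n33, dist=2). [UNION drops 1 duplicate row(s)]
Iteration 3: no outgoing edges from {n33}; recursion stops.
SUM(dist) = 0 + 1 + 1 + 2 = 4.

4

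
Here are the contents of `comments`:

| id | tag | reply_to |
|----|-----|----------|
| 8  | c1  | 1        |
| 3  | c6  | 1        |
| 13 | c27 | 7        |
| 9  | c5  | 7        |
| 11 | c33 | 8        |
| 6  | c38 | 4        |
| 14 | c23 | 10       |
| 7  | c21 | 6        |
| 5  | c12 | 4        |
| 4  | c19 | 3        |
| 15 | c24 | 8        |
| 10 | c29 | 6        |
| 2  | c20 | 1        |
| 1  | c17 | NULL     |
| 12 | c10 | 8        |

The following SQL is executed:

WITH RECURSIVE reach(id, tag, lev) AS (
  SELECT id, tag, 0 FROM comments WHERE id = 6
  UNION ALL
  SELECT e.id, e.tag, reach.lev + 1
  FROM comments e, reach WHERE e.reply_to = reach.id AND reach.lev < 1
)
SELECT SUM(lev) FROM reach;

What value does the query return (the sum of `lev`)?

2

Base: id=6 (c38) at lev 0.
Iteration 1: rows with reply_to in {6} -> c21 (id 7, lev 1), c29 (id 10, lev 1).
Iteration 2: lev < 1 fails for all current rows; recursion stops.
SUM(lev) = 0 + 1 + 1 = 2.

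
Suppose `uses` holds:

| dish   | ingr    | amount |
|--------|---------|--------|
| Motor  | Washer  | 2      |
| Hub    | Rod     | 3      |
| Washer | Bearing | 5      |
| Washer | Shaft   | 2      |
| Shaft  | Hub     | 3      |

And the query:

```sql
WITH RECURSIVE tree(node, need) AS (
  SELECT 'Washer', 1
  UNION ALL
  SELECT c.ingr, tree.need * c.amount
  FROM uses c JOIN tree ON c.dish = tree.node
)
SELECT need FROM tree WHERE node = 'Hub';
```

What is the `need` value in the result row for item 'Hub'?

Base: (Washer, need=1).
Iteration 1: components of {Washer} -> Bearing = 1*5 = 5, Shaft = 1*2 = 2.
Iteration 2: components of {Bearing,Shaft} -> Hub = 2*3 = 6.
Iteration 3: components of {Hub} -> Rod = 6*3 = 18.
Iteration 4: no further components; recursion stops.

6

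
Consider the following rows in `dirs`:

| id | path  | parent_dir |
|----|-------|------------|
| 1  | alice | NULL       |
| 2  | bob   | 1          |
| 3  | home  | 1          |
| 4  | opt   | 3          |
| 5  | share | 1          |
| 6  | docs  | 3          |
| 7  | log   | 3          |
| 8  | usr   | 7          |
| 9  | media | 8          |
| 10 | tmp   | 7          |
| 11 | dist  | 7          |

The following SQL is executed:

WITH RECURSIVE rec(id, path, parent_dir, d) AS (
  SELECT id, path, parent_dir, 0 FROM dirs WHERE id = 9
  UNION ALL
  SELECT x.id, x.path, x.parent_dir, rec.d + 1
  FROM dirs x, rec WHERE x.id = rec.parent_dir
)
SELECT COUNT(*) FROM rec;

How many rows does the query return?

Base: id=9 (media), parent_dir=8, d 0.
Iteration 1: join on id=8 -> usr (id 8, parent_dir=7, d 1).
Iteration 2: join on id=7 -> log (id 7, parent_dir=3, d 2).
Iteration 3: join on id=3 -> home (id 3, parent_dir=1, d 3).
Iteration 4: join on id=1 -> alice (id 1, parent_dir=NULL, d 4).
Iteration 5: parent_dir is NULL; no match; recursion stops.
Total rows emitted: 5.

5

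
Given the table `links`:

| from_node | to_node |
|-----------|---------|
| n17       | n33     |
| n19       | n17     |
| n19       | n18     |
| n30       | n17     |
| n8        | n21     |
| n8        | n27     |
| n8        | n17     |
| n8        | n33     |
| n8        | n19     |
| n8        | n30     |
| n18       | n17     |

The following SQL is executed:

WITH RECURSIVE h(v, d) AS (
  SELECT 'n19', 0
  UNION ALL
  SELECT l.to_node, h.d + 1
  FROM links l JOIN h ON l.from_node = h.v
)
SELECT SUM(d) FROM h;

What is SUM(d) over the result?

9

Base: (n19, d=0).
Iteration 1: edges from {n19} -> (n17, d=1), (n18, d=1).
Iteration 2: edges from {n17,n18} -> (n17, d=2), (n33, d=2).
Iteration 3: edges from {n17,n33} -> (n33, d=3).
Iteration 4: no outgoing edges from {n33}; recursion stops.
SUM(d) = 0 + 1 + 1 + 2 + 2 + 3 = 9.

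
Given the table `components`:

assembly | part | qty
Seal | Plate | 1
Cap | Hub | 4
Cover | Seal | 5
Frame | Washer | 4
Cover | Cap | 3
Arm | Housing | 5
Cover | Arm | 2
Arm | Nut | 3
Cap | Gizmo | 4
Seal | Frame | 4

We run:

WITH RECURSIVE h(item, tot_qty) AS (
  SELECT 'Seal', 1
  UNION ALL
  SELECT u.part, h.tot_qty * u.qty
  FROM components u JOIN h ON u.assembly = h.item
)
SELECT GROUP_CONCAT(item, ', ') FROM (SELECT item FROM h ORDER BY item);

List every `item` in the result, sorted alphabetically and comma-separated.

Frame, Plate, Seal, Washer

Base: (Seal, tot_qty=1).
Iteration 1: components of {Seal} -> Frame = 1*4 = 4, Plate = 1*1 = 1.
Iteration 2: components of {Frame,Plate} -> Washer = 4*4 = 16.
Iteration 3: no further components; recursion stops.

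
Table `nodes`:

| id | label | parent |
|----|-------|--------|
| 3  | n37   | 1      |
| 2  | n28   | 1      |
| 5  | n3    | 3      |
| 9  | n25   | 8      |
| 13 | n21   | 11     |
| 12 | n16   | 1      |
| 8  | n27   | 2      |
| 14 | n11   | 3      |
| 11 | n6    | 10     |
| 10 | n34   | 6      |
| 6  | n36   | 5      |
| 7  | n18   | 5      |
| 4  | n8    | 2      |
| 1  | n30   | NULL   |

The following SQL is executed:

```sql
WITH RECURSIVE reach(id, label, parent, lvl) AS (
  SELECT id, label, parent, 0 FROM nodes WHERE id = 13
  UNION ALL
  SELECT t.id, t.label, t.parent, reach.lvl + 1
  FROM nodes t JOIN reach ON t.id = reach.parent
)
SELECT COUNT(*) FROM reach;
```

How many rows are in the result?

7

Base: id=13 (n21), parent=11, lvl 0.
Iteration 1: join on id=11 -> n6 (id 11, parent=10, lvl 1).
Iteration 2: join on id=10 -> n34 (id 10, parent=6, lvl 2).
Iteration 3: join on id=6 -> n36 (id 6, parent=5, lvl 3).
Iteration 4: join on id=5 -> n3 (id 5, parent=3, lvl 4).
Iteration 5: join on id=3 -> n37 (id 3, parent=1, lvl 5).
Iteration 6: join on id=1 -> n30 (id 1, parent=NULL, lvl 6).
Iteration 7: parent is NULL; no match; recursion stops.
Total rows emitted: 7.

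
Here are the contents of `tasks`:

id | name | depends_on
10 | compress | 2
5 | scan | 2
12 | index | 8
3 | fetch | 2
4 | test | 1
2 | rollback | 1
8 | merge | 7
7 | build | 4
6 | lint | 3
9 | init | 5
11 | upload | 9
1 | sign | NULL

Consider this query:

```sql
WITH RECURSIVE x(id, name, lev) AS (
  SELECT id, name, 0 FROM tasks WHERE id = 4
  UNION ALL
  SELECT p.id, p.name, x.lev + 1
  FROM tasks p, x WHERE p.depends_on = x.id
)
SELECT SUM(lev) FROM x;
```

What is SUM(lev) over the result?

6

Base: id=4 (test) at lev 0.
Iteration 1: rows with depends_on in {4} -> build (id 7, lev 1).
Iteration 2: rows with depends_on in {7} -> merge (id 8, lev 2).
Iteration 3: rows with depends_on in {8} -> index (id 12, lev 3).
Iteration 4: no rows with depends_on in {12}; recursion stops.
SUM(lev) = 0 + 1 + 2 + 3 = 6.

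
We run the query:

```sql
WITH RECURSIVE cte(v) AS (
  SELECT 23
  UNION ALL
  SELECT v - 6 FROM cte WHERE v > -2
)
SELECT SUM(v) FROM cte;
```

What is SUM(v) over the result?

48

Base: v=23.
Iteration 1: 23 > -2 holds -> v = 23 - 6 = 17.
Iteration 2: 17 > -2 holds -> v = 17 - 6 = 11.
Iteration 3: 11 > -2 holds -> v = 11 - 6 = 5.
Iteration 4: 5 > -2 holds -> v = 5 - 6 = -1.
Iteration 5: -1 > -2 holds -> v = -1 - 6 = -7.
Iteration 6: -7 > -2 fails; recursion stops.
SUM(v) = 23 + 17 + 11 + 5 + -1 + -7 = 48.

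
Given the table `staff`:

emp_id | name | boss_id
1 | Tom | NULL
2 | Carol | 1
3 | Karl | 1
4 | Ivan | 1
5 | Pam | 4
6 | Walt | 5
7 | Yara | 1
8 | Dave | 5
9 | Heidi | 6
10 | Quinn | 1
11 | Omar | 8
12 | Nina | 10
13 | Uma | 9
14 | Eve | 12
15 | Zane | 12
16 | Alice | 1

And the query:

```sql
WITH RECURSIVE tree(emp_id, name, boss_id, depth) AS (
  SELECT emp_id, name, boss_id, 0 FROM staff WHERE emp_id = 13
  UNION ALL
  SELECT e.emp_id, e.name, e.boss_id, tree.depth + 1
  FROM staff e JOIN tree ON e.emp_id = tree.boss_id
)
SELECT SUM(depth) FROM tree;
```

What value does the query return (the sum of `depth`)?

15

Base: emp_id=13 (Uma), boss_id=9, depth 0.
Iteration 1: join on emp_id=9 -> Heidi (id 9, boss_id=6, depth 1).
Iteration 2: join on emp_id=6 -> Walt (id 6, boss_id=5, depth 2).
Iteration 3: join on emp_id=5 -> Pam (id 5, boss_id=4, depth 3).
Iteration 4: join on emp_id=4 -> Ivan (id 4, boss_id=1, depth 4).
Iteration 5: join on emp_id=1 -> Tom (id 1, boss_id=NULL, depth 5).
Iteration 6: boss_id is NULL; no match; recursion stops.
SUM(depth) = 0 + 1 + 2 + 3 + 4 + 5 = 15.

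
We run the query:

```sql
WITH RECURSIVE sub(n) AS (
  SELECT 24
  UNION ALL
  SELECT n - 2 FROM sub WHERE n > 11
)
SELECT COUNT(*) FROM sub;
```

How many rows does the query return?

8

Base: n=24.
Iteration 1: 24 > 11 holds -> n = 24 - 2 = 22.
Iteration 2: 22 > 11 holds -> n = 22 - 2 = 20.
Iteration 3: 20 > 11 holds -> n = 20 - 2 = 18.
Iteration 4: 18 > 11 holds -> n = 18 - 2 = 16.
Iteration 5: 16 > 11 holds -> n = 16 - 2 = 14.
Iteration 6: 14 > 11 holds -> n = 14 - 2 = 12.
Iteration 7: 12 > 11 holds -> n = 12 - 2 = 10.
Iteration 8: 10 > 11 fails; recursion stops.
Total rows emitted: 8.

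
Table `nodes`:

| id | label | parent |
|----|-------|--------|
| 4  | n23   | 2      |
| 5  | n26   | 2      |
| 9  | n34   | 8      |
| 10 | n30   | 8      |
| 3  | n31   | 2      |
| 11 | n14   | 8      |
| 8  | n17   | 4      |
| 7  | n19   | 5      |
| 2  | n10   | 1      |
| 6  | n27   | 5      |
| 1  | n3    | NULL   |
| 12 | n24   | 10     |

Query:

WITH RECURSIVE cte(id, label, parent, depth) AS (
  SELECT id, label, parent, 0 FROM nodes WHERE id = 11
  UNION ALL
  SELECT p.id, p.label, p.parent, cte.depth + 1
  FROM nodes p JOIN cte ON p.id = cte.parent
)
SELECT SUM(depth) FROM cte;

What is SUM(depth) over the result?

10

Base: id=11 (n14), parent=8, depth 0.
Iteration 1: join on id=8 -> n17 (id 8, parent=4, depth 1).
Iteration 2: join on id=4 -> n23 (id 4, parent=2, depth 2).
Iteration 3: join on id=2 -> n10 (id 2, parent=1, depth 3).
Iteration 4: join on id=1 -> n3 (id 1, parent=NULL, depth 4).
Iteration 5: parent is NULL; no match; recursion stops.
SUM(depth) = 0 + 1 + 2 + 3 + 4 = 10.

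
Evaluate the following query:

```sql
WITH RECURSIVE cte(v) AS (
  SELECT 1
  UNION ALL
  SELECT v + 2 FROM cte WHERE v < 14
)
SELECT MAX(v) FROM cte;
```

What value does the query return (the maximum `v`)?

15

Base: v=1.
Iteration 1: 1 < 14 holds -> v = 1 + 2 = 3.
Iteration 2: 3 < 14 holds -> v = 3 + 2 = 5.
Iteration 3: 5 < 14 holds -> v = 5 + 2 = 7.
Iteration 4: 7 < 14 holds -> v = 7 + 2 = 9.
Iteration 5: 9 < 14 holds -> v = 9 + 2 = 11.
Iteration 6: 11 < 14 holds -> v = 11 + 2 = 13.
Iteration 7: 13 < 14 holds -> v = 13 + 2 = 15.
Iteration 8: 15 < 14 fails; recursion stops.
v values: 1, 3, 5, 7, 9, 11, 13, 15; the maximum is 15.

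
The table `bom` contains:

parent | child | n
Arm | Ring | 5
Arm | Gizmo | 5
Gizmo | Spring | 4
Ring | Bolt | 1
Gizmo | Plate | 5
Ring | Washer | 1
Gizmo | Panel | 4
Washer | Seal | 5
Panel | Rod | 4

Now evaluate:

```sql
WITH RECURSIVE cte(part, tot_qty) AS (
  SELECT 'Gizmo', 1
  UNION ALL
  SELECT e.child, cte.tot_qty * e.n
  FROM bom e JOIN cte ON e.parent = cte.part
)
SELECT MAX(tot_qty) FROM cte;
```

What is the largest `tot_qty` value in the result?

Base: (Gizmo, tot_qty=1).
Iteration 1: components of {Gizmo} -> Panel = 1*4 = 4, Plate = 1*5 = 5, Spring = 1*4 = 4.
Iteration 2: components of {Panel,Plate,Spring} -> Rod = 4*4 = 16.
Iteration 3: no further components; recursion stops.
tot_qty values: 1, 4, 5, 4, 16; the maximum is 16.

16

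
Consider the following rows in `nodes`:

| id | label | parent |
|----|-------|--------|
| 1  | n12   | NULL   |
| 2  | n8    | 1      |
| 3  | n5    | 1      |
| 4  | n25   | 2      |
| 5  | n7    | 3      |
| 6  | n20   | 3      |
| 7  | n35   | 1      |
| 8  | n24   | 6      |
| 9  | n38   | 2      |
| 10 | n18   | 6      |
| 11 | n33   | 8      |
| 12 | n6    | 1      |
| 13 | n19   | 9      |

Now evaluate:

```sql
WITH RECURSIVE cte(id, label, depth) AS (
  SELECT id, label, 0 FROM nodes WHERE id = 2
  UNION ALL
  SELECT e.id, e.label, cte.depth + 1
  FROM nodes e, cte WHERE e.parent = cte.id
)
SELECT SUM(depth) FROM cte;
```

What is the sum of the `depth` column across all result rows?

4

Base: id=2 (n8) at depth 0.
Iteration 1: rows with parent in {2} -> n25 (id 4, depth 1), n38 (id 9, depth 1).
Iteration 2: rows with parent in {4,9} -> n19 (id 13, depth 2).
Iteration 3: no rows with parent in {13}; recursion stops.
SUM(depth) = 0 + 1 + 1 + 2 = 4.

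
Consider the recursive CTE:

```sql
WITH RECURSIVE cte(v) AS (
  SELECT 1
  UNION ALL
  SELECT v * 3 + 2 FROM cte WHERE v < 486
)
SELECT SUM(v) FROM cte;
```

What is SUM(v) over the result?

Base: v=1.
Iteration 1: 1 < 486 holds -> v = 1 * 3 + 2 = 5.
Iteration 2: 5 < 486 holds -> v = 5 * 3 + 2 = 17.
Iteration 3: 17 < 486 holds -> v = 17 * 3 + 2 = 53.
Iteration 4: 53 < 486 holds -> v = 53 * 3 + 2 = 161.
Iteration 5: 161 < 486 holds -> v = 161 * 3 + 2 = 485.
Iteration 6: 485 < 486 holds -> v = 485 * 3 + 2 = 1457.
Iteration 7: 1457 < 486 fails; recursion stops.
SUM(v) = 1 + 5 + 17 + 53 + 161 + 485 + 1457 = 2179.

2179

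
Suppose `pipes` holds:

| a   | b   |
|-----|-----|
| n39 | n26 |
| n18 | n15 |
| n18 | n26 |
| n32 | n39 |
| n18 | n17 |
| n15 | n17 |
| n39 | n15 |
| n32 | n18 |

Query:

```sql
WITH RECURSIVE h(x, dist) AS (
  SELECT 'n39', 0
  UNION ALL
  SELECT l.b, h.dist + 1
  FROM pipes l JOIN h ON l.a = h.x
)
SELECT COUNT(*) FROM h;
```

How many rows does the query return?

4

Base: (n39, dist=0).
Iteration 1: edges from {n39} -> (n15, dist=1), (n26, dist=1).
Iteration 2: edges from {n15,n26} -> (n17, dist=2).
Iteration 3: no outgoing edges from {n17}; recursion stops.
Total rows emitted: 4.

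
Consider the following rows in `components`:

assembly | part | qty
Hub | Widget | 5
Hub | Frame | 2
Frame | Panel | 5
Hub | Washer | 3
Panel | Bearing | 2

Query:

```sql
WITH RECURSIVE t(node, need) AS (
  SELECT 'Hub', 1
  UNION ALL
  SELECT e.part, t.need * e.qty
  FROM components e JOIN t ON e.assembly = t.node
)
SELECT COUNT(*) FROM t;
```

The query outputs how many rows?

Base: (Hub, need=1).
Iteration 1: components of {Hub} -> Frame = 1*2 = 2, Washer = 1*3 = 3, Widget = 1*5 = 5.
Iteration 2: components of {Frame,Washer,Widget} -> Panel = 2*5 = 10.
Iteration 3: components of {Panel} -> Bearing = 10*2 = 20.
Iteration 4: no further components; recursion stops.
Total rows emitted: 6.

6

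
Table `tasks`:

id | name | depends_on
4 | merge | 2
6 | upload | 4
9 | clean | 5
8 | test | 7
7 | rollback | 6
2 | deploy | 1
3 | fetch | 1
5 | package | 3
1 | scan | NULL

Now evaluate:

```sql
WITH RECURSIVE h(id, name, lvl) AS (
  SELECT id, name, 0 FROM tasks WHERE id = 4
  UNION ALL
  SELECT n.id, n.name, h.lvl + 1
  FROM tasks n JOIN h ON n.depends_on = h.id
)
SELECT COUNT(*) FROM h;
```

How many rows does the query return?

4

Base: id=4 (merge) at lvl 0.
Iteration 1: rows with depends_on in {4} -> upload (id 6, lvl 1).
Iteration 2: rows with depends_on in {6} -> rollback (id 7, lvl 2).
Iteration 3: rows with depends_on in {7} -> test (id 8, lvl 3).
Iteration 4: no rows with depends_on in {8}; recursion stops.
Total rows emitted: 4.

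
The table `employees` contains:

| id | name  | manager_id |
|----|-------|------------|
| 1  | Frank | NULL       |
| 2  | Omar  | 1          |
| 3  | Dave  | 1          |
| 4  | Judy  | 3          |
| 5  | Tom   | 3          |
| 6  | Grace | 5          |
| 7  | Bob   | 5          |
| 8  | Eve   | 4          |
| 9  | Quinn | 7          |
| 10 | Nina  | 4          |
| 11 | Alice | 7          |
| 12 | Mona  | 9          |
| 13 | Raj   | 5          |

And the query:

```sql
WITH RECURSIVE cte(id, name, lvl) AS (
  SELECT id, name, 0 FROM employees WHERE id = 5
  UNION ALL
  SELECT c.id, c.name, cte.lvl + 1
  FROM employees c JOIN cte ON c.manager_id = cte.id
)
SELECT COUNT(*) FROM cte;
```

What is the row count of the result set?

Base: id=5 (Tom) at lvl 0.
Iteration 1: rows with manager_id in {5} -> Grace (id 6, lvl 1), Bob (id 7, lvl 1), Raj (id 13, lvl 1).
Iteration 2: rows with manager_id in {6,7,13} -> Quinn (id 9, lvl 2), Alice (id 11, lvl 2).
Iteration 3: rows with manager_id in {9,11} -> Mona (id 12, lvl 3).
Iteration 4: no rows with manager_id in {12}; recursion stops.
Total rows emitted: 7.

7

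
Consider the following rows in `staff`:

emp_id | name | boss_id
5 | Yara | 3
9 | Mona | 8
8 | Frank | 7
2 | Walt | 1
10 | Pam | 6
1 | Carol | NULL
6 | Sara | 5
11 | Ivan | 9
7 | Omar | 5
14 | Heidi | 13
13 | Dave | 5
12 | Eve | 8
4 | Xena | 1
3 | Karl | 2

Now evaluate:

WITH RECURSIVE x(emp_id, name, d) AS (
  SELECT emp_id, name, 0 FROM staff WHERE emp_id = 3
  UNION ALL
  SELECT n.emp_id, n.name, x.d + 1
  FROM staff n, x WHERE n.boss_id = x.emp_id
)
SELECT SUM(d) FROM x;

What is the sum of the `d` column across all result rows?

29

Base: emp_id=3 (Karl) at d 0.
Iteration 1: rows with boss_id in {3} -> Yara (id 5, d 1).
Iteration 2: rows with boss_id in {5} -> Sara (id 6, d 2), Omar (id 7, d 2), Dave (id 13, d 2).
Iteration 3: rows with boss_id in {6,7,13} -> Frank (id 8, d 3), Pam (id 10, d 3), Heidi (id 14, d 3).
Iteration 4: rows with boss_id in {8,10,14} -> Mona (id 9, d 4), Eve (id 12, d 4).
Iteration 5: rows with boss_id in {9,12} -> Ivan (id 11, d 5).
Iteration 6: no rows with boss_id in {11}; recursion stops.
SUM(d) = 0 + 1 + 2 + 2 + 2 + 3 + 3 + 3 + 4 + 4 + 5 = 29.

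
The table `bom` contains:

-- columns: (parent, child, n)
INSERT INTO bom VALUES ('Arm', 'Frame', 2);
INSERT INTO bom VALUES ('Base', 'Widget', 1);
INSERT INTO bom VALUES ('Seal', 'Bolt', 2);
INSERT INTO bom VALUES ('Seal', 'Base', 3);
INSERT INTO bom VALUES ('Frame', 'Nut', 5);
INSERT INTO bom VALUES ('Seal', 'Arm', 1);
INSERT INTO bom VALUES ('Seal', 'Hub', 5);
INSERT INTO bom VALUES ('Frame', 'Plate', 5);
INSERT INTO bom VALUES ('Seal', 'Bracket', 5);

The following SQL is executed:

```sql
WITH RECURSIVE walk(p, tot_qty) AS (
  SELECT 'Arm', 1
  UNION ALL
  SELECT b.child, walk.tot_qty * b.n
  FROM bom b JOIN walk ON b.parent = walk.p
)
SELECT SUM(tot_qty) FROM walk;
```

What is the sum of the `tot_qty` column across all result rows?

23

Base: (Arm, tot_qty=1).
Iteration 1: components of {Arm} -> Frame = 1*2 = 2.
Iteration 2: components of {Frame} -> Nut = 2*5 = 10, Plate = 2*5 = 10.
Iteration 3: no further components; recursion stops.
SUM(tot_qty) = 1 + 2 + 10 + 10 = 23.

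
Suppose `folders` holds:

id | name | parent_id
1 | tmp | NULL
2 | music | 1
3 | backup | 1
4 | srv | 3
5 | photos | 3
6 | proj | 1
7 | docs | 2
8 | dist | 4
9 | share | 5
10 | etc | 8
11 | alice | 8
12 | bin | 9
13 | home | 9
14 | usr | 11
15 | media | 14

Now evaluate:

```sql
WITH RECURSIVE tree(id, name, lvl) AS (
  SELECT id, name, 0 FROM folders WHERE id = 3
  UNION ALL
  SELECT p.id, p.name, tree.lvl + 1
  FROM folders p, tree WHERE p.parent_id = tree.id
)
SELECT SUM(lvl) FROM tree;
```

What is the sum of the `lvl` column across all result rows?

27

Base: id=3 (backup) at lvl 0.
Iteration 1: rows with parent_id in {3} -> srv (id 4, lvl 1), photos (id 5, lvl 1).
Iteration 2: rows with parent_id in {4,5} -> dist (id 8, lvl 2), share (id 9, lvl 2).
Iteration 3: rows with parent_id in {8,9} -> etc (id 10, lvl 3), alice (id 11, lvl 3), bin (id 12, lvl 3), home (id 13, lvl 3).
Iteration 4: rows with parent_id in {10,11,12,13} -> usr (id 14, lvl 4).
Iteration 5: rows with parent_id in {14} -> media (id 15, lvl 5).
Iteration 6: no rows with parent_id in {15}; recursion stops.
SUM(lvl) = 0 + 1 + 1 + 2 + 2 + 3 + 3 + 3 + 3 + 4 + 5 = 27.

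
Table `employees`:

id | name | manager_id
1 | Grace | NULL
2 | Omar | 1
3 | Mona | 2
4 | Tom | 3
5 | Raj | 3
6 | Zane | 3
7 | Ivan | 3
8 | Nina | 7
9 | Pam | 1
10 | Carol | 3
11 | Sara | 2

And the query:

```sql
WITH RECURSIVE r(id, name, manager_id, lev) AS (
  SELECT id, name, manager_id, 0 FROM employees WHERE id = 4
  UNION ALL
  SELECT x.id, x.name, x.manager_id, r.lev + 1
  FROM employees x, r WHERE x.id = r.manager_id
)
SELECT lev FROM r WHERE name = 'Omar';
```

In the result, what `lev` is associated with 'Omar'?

2

Base: id=4 (Tom), manager_id=3, lev 0.
Iteration 1: join on id=3 -> Mona (id 3, manager_id=2, lev 1).
Iteration 2: join on id=2 -> Omar (id 2, manager_id=1, lev 2).
Iteration 3: join on id=1 -> Grace (id 1, manager_id=NULL, lev 3).
Iteration 4: manager_id is NULL; no match; recursion stops.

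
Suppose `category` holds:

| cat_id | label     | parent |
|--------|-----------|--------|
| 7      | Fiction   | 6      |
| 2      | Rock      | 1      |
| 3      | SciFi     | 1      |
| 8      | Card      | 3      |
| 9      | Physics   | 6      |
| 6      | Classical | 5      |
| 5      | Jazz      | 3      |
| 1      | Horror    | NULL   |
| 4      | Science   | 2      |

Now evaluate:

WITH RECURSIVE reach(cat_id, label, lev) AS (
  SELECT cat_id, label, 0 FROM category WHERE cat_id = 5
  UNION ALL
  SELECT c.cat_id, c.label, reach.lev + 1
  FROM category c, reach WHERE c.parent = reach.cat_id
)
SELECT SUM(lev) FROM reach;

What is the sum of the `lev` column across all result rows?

Base: cat_id=5 (Jazz) at lev 0.
Iteration 1: rows with parent in {5} -> Classical (id 6, lev 1).
Iteration 2: rows with parent in {6} -> Fiction (id 7, lev 2), Physics (id 9, lev 2).
Iteration 3: no rows with parent in {7,9}; recursion stops.
SUM(lev) = 0 + 1 + 2 + 2 = 5.

5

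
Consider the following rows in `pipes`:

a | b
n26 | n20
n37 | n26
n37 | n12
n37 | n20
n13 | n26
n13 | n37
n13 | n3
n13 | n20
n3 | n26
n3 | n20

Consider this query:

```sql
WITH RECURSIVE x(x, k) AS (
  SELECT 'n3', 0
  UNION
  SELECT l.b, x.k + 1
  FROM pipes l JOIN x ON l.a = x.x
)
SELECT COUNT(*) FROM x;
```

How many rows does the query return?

Base: (n3, k=0).
Iteration 1: edges from {n3} -> (n20, k=1), (n26, k=1).
Iteration 2: edges from {n20,n26} -> (n20, k=2).
Iteration 3: no outgoing edges from {n20}; recursion stops.
Total rows emitted: 4.

4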